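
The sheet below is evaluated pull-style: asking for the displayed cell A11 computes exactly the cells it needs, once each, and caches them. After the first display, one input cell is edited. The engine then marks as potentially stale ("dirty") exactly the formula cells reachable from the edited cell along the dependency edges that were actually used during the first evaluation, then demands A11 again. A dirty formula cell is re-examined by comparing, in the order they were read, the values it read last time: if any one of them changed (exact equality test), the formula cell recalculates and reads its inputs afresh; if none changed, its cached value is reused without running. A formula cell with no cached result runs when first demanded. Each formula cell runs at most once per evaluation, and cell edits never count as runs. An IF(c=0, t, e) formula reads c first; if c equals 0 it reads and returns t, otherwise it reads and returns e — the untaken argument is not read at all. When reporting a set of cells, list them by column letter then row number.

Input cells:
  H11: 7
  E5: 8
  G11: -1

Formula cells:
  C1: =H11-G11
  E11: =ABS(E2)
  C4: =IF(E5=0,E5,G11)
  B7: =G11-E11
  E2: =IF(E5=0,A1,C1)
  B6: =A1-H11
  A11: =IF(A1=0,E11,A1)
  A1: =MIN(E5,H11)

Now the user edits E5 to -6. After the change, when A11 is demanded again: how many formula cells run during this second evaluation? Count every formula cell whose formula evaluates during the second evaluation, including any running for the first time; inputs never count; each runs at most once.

First demand of the output computes:
  A1 = MIN(8, 7) = 7
  A11 = IF(A1=0: A1=7 -> else branch A1) = 7

After the edit, cleaning proceeds:
  A1: a read changed (E5 8->-6) — executes, giving -6.
  A11: a read changed (A1 7->-6; A1 7->-6) — executes, giving -6.

2 formula cells run: A1, A11.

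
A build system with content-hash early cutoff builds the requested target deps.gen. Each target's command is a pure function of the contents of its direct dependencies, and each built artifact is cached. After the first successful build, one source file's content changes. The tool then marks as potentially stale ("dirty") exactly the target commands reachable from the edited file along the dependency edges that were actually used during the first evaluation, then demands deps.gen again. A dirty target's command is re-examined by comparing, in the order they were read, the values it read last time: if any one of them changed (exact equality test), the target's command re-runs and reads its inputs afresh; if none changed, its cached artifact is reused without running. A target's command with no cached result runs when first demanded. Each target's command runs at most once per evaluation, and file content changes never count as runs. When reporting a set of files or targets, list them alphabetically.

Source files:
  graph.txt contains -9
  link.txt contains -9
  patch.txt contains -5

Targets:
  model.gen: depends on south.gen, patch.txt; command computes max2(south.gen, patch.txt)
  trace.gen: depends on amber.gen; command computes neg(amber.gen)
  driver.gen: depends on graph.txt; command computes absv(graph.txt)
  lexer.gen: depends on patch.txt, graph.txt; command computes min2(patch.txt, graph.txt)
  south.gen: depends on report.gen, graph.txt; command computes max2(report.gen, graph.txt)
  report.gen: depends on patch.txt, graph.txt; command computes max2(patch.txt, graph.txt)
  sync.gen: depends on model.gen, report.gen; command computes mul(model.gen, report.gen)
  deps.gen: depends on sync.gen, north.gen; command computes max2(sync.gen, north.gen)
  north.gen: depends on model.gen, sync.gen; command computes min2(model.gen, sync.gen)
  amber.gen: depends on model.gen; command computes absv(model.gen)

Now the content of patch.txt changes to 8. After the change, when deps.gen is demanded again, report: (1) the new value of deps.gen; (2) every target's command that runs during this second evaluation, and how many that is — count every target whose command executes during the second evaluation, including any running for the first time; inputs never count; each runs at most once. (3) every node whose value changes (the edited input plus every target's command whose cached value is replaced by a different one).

New value of deps.gen: 64.
Target commands that run: deps.gen, model.gen, north.gen, report.gen, south.gen, sync.gen — 6 in total.
Values that change: deps.gen, model.gen, north.gen, patch.txt, report.gen, south.gen, sync.gen.

First evaluation (everything demanded from the output):
  report.gen = max2(-5, -9) = -5
  south.gen = max2(-5, -9) = -5
  model.gen = max2(-5, -5) = -5
  sync.gen = mul(-5, -5) = 25
  north.gen = min2(-5, 25) = -5
  deps.gen = max2(25, -5) = 25

Propagation after the edit:
  report.gen: runs — patch.txt -5->8; result 8.
  south.gen: runs — report.gen -5->8; result 8.
  model.gen: runs — south.gen -5->8; patch.txt -5->8; result 8.
  sync.gen: runs — model.gen -5->8; report.gen -5->8; result 64.
  north.gen: runs — model.gen -5->8; sync.gen 25->64; result 8.
  deps.gen: runs — sync.gen 25->64; north.gen -5->8; result 64.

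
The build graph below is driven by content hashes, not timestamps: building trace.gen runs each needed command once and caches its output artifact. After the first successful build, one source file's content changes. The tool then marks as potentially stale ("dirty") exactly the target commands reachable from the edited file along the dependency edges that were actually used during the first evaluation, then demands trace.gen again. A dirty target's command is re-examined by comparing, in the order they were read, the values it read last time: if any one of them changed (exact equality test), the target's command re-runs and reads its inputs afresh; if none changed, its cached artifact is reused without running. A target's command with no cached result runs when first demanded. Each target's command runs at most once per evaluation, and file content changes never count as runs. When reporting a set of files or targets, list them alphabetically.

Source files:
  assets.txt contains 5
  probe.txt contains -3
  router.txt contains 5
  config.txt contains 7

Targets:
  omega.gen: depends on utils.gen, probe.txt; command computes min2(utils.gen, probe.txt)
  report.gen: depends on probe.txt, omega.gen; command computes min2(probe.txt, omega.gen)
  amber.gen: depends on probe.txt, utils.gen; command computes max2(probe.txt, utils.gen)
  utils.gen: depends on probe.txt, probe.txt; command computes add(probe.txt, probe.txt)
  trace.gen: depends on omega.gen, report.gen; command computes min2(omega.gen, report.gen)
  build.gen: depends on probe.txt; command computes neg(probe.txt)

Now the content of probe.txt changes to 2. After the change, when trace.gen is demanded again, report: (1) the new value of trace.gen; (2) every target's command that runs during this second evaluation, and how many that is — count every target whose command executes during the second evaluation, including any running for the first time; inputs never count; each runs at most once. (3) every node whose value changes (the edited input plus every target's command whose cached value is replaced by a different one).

trace.gen now evaluates to 2.
Run set: omega.gen, report.gen, trace.gen, utils.gen (4 run).
Changed values: omega.gen, probe.txt, report.gen, trace.gen, utils.gen.

Initial pass — values computed on the first demand:
  utils.gen = add(-3, -3) = -6
  omega.gen = min2(-6, -3) = -6
  report.gen = min2(-3, -6) = -6
  trace.gen = min2(-6, -6) = -6

Second demand — change propagation:
  utils.gen: re-runs because probe.txt -3->2; probe.txt -3->2; new result 4.
  omega.gen: re-runs because utils.gen -6->4; probe.txt -3->2; new result 2.
  report.gen: re-runs because probe.txt -3->2; omega.gen -6->2; new result 2.
  trace.gen: re-runs because omega.gen -6->2; report.gen -6->2; new result 2.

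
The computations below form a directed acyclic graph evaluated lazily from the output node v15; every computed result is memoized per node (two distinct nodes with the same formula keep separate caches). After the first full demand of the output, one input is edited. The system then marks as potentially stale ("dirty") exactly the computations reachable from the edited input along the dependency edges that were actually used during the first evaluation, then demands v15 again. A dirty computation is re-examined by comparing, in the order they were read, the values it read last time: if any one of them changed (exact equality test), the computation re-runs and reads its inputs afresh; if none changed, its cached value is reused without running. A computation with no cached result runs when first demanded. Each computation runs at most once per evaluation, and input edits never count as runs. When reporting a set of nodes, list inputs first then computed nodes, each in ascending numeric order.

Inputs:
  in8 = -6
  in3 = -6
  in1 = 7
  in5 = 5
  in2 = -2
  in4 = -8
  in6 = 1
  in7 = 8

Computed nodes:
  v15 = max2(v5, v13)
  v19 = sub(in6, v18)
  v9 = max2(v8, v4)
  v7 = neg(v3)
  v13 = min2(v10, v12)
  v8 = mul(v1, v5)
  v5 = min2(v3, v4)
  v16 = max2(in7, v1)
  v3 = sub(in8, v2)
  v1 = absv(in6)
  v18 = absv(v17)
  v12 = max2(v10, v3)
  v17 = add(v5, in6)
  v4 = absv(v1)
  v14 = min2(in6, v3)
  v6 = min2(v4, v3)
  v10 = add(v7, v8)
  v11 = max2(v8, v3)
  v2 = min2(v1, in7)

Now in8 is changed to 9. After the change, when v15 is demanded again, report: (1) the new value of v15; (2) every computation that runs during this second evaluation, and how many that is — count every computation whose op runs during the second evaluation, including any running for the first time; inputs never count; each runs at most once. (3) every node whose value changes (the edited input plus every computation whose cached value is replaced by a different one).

First demand of the output computes:
  v1 = absv(1) = 1
  v2 = min2(1, 8) = 1
  v3 = sub(-6, 1) = -7
  v4 = absv(1) = 1
  v5 = min2(-7, 1) = -7
  v7 = neg(-7) = 7
  v8 = mul(1, -7) = -7
  v10 = add(7, -7) = 0
  v12 = max2(0, -7) = 0
  v13 = min2(0, 0) = 0
  v15 = max2(-7, 0) = 0

After the edit, cleaning proceeds:
  v3: a read changed (in8 -6->9) — executes, giving 8.
  v5: a read changed (v3 -7->8) — executes, giving 1.
  v7: a read changed (v3 -7->8) — executes, giving -8.
  v8: a read changed (v5 -7->1) — executes, giving 1.
  v10: a read changed (v7 7->-8; v8 -7->1) — executes, giving -7.
  v12: a read changed (v10 0->-7; v3 -7->8) — executes, giving 8.
  v13: a read changed (v10 0->-7; v12 0->8) — executes, giving -7.
  v15: a read changed (v5 -7->1; v13 0->-7) — executes, giving 1.

Demanding v15 again yields 1.
8 computations run: v3, v5, v7, v8, v10, v12, v13, v15.
The nodes whose values change: in8, v3, v5, v7, v8, v10, v12, v13, v15.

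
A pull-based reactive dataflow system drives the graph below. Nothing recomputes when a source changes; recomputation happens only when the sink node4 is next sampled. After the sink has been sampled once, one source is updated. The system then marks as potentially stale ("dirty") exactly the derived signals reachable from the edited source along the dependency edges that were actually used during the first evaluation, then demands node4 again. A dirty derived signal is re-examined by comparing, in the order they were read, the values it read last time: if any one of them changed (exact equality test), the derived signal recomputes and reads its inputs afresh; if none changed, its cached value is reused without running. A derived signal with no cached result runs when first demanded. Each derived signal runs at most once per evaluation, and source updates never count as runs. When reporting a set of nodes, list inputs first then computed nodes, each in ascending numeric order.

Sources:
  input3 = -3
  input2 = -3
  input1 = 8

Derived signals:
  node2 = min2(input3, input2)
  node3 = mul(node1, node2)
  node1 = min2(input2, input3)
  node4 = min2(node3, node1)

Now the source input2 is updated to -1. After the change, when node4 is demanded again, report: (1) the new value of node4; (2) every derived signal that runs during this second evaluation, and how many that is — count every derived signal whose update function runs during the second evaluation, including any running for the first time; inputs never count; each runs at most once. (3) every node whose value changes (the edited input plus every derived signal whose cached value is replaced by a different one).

First evaluation (everything demanded from the output):
  node1 = min2(-3, -3) = -3
  node2 = min2(-3, -3) = -3
  node3 = mul(-3, -3) = 9
  node4 = min2(9, -3) = -3

Propagation after the edit:
  node1: runs — input2 -3->-1; result -3 (same value as before).
  node2: runs — input2 -3->-1; result -3 (same value as before).
  node3: checked — values it read are unchanged (node1 unchanged, node2 unchanged); reused cached 9 without running.
  node4: checked — values it read are unchanged (node3 unchanged, node1 unchanged); reused cached -3 without running.

Key observation: the cutoff stops propagation at node3 — its inputs' values are unchanged, so it reuses its cache.

New value of node4: -3.
Derived signals that run: node1, node2 — 2 in total.
Values that change: input2.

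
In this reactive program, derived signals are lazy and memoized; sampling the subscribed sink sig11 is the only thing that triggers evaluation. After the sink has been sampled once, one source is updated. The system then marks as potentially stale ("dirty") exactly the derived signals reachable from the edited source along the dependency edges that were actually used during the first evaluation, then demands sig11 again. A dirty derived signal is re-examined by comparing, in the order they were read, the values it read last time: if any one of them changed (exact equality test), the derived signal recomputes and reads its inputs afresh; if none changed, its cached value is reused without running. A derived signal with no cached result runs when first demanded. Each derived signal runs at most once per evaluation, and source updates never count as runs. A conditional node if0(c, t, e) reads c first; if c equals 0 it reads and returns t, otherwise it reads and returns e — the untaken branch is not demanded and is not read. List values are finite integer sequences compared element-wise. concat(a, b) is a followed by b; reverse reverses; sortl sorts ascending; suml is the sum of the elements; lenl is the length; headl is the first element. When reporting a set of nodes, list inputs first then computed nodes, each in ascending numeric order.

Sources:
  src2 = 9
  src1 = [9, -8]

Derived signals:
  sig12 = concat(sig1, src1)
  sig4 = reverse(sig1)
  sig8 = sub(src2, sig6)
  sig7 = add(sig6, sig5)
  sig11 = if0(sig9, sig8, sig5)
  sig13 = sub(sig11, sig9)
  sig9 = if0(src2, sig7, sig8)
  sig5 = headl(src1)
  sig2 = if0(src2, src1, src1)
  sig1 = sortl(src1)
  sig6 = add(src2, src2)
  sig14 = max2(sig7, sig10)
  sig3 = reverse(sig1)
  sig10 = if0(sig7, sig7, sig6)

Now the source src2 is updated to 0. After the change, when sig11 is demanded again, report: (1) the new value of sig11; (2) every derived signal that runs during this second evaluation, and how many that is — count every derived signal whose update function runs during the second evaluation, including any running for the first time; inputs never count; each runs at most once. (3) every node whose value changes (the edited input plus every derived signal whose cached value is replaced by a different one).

Demanding sig11 again yields 9.
4 derived signals run: sig6, sig7, sig9, sig11.
The nodes whose values change: src2, sig6, sig9.
Note the branch switch — demand abandons sig8, which is never re-examined.

First demand of the output computes:
  sig5 = headl([9, -8]) = 9
  sig6 = add(9, 9) = 18
  sig8 = sub(9, 18) = -9
  sig9 = if0(src2=9 -> else branch sig8) = -9
  sig11 = if0(sig9=-9 -> else branch sig5) = 9

After the edit, cleaning proceeds:
  sig6: a read changed (src2 9->0; src2 9->0) — executes, giving 0.
  sig7: had never run; runs now, result 9.
  sig8: stays stale; no demand reaches it after the flip.
  sig9: a read changed (src2 9->0) — executes, giving 9.
  sig11: a read changed (sig9 -9->9) — executes, giving 9 — identical to its old value.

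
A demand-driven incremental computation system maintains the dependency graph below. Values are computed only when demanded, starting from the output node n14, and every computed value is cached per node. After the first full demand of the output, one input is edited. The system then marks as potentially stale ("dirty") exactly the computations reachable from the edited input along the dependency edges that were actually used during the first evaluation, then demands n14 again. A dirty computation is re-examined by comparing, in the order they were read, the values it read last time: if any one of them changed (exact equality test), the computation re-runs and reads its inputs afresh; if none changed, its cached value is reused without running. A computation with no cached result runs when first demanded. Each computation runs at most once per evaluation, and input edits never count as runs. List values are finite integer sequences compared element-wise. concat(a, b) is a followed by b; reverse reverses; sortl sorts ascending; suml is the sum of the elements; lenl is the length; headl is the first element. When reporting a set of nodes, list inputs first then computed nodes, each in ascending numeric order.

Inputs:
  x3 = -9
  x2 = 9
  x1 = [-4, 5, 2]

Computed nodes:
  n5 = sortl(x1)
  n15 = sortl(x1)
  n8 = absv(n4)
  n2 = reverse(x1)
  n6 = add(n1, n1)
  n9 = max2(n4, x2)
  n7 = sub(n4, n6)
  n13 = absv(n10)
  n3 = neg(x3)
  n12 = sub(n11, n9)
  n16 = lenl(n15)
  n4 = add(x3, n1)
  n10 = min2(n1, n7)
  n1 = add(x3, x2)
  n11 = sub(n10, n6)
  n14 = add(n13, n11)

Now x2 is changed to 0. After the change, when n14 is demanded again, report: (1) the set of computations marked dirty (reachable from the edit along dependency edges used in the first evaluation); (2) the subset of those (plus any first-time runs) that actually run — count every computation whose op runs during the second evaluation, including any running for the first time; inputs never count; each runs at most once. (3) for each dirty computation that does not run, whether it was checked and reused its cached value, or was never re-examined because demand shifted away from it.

First evaluation (everything demanded from the output):
  n1 = add(-9, 9) = 0
  n4 = add(-9, 0) = -9
  n6 = add(0, 0) = 0
  n7 = sub(-9, 0) = -9
  n10 = min2(0, -9) = -9
  n11 = sub(-9, 0) = -9
  n13 = absv(-9) = 9
  n14 = add(9, -9) = 0

Propagation after the edit:
  n1: runs — x2 9->0; result -9.
  n4: runs — n1 0->-9; result -18.
  n6: runs — n1 0->-9; n1 0->-9; result -18.
  n7: runs — n4 -9->-18; n6 0->-18; result 0.
  n10: runs — n1 0->-9; n7 -9->0; result -9 (same value as before).
  n11: runs — n6 0->-18; result 9.
  n13: checked — values it read are unchanged (n10 unchanged); reused cached 9 without running.
  n14: runs — n11 -9->9; result 18.

Key observation: the cutoff stops propagation at n13 — its inputs' values are unchanged, so it reuses its cache.

Marked dirty: n1, n4, n6, n7, n10, n11, n13, n14.
Computations that run: n1, n4, n6, n7, n10, n11, n14 — 7 in total.
Checked but reused from cache: n13.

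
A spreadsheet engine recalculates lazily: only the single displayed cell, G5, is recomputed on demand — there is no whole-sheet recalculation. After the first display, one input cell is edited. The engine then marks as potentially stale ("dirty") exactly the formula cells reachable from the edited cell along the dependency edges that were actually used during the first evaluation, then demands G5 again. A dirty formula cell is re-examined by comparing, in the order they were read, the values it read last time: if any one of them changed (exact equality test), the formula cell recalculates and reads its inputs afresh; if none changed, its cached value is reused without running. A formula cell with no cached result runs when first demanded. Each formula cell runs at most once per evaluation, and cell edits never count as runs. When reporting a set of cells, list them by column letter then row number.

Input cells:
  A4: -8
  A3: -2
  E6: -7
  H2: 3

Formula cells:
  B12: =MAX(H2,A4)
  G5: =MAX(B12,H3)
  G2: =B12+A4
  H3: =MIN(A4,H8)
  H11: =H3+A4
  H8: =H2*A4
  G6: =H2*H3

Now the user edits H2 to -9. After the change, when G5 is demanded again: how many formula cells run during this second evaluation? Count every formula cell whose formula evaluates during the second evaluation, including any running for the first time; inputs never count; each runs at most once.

Formula cells that run: B12, G5, H3, H8 — 4 in total.

First evaluation (everything demanded from the output):
  B12 = MAX(3, -8) = 3
  H8 = 3 * -8 = -24
  H3 = MIN(-8, -24) = -24
  G5 = MAX(3, -24) = 3

Propagation after the edit:
  B12: runs — H2 3->-9; result -8.
  H8: runs — H2 3->-9; result 72.
  H3: runs — H8 -24->72; result -8.
  G5: runs — B12 3->-8; H3 -24->-8; result -8.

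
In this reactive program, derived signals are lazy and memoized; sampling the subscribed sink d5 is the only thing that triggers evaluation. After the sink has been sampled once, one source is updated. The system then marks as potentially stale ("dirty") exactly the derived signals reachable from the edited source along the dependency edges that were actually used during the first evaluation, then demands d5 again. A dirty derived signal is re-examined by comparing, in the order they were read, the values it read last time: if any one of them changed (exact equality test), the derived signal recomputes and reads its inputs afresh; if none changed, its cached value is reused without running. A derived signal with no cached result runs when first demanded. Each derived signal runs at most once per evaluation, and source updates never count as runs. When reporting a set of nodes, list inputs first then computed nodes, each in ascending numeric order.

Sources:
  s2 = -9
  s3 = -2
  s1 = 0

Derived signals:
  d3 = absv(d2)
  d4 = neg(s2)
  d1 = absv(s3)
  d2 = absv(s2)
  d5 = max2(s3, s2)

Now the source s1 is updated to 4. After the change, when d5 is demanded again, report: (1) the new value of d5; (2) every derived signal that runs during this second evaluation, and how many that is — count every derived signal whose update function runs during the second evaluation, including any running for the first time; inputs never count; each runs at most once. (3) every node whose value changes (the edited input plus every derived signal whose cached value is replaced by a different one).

Demanding d5 again yields -2.
0 derived signals run: none.
The nodes whose values change: s1.
Note the shortcut — nothing in the graph depends on s1 at all, so no recomputation happens.

First demand of the output computes:
  d5 = max2(-2, -9) = -2

After the edit, cleaning proceeds:
  no node depends on s1 at all; the second demand re-runs nothing.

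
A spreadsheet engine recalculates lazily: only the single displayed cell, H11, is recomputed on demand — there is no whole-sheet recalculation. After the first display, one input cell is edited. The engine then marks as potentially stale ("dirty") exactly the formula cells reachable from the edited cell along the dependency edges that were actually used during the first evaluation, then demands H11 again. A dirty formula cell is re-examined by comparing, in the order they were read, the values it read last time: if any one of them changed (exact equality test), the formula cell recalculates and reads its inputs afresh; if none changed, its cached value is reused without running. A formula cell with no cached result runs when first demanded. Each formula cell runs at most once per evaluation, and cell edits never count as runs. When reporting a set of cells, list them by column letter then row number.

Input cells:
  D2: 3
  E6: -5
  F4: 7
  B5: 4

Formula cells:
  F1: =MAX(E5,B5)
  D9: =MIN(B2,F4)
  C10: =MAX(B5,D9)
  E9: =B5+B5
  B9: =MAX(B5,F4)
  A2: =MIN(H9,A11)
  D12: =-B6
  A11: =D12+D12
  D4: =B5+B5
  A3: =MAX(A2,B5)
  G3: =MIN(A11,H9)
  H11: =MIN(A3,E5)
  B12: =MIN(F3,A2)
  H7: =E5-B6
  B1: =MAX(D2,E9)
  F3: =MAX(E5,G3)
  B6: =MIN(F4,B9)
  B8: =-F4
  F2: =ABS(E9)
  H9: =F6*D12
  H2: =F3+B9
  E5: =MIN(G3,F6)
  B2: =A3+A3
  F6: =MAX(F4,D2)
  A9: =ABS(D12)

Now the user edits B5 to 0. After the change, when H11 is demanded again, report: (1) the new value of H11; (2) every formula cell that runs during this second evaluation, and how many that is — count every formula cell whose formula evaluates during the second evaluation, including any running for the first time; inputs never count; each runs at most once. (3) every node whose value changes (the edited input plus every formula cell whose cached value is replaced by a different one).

First evaluation (everything demanded from the output):
  B9 = MAX(4, 7) = 7
  B6 = MIN(7, 7) = 7
  D12 = -(7) = -7
  A11 = -7 + -7 = -14
  F6 = MAX(7, 3) = 7
  H9 = 7 * -7 = -49
  A2 = MIN(-49, -14) = -49
  A3 = MAX(-49, 4) = 4
  G3 = MIN(-14, -49) = -49
  E5 = MIN(-49, 7) = -49
  H11 = MIN(4, -49) = -49

Propagation after the edit:
  B9: runs — B5 4->0; result 7 (same value as before).
  B6: checked — values it read are unchanged (F4 unchanged, B9 unchanged); reused cached 7 without running.
  D12: checked — values it read are unchanged (B6 unchanged); reused cached -7 without running.
  A11: checked — values it read are unchanged (D12 unchanged, D12 unchanged); reused cached -14 without running.
  H9: checked — values it read are unchanged (F6 unchanged, D12 unchanged); reused cached -49 without running.
  A2: checked — values it read are unchanged (H9 unchanged, A11 unchanged); reused cached -49 without running.
  A3: runs — B5 4->0; result 0.
  G3: checked — values it read are unchanged (A11 unchanged, H9 unchanged); reused cached -49 without running.
  E5: checked — values it read are unchanged (G3 unchanged, F6 unchanged); reused cached -49 without running.
  H11: runs — A3 4->0; result -49 (same value as before).

Key observation: the cutoff stops propagation at B6 — its inputs' values are unchanged, so it reuses its cache.

New value of H11: -49.
Formula cells that run: A3, B9, H11 — 3 in total.
Values that change: A3, B5.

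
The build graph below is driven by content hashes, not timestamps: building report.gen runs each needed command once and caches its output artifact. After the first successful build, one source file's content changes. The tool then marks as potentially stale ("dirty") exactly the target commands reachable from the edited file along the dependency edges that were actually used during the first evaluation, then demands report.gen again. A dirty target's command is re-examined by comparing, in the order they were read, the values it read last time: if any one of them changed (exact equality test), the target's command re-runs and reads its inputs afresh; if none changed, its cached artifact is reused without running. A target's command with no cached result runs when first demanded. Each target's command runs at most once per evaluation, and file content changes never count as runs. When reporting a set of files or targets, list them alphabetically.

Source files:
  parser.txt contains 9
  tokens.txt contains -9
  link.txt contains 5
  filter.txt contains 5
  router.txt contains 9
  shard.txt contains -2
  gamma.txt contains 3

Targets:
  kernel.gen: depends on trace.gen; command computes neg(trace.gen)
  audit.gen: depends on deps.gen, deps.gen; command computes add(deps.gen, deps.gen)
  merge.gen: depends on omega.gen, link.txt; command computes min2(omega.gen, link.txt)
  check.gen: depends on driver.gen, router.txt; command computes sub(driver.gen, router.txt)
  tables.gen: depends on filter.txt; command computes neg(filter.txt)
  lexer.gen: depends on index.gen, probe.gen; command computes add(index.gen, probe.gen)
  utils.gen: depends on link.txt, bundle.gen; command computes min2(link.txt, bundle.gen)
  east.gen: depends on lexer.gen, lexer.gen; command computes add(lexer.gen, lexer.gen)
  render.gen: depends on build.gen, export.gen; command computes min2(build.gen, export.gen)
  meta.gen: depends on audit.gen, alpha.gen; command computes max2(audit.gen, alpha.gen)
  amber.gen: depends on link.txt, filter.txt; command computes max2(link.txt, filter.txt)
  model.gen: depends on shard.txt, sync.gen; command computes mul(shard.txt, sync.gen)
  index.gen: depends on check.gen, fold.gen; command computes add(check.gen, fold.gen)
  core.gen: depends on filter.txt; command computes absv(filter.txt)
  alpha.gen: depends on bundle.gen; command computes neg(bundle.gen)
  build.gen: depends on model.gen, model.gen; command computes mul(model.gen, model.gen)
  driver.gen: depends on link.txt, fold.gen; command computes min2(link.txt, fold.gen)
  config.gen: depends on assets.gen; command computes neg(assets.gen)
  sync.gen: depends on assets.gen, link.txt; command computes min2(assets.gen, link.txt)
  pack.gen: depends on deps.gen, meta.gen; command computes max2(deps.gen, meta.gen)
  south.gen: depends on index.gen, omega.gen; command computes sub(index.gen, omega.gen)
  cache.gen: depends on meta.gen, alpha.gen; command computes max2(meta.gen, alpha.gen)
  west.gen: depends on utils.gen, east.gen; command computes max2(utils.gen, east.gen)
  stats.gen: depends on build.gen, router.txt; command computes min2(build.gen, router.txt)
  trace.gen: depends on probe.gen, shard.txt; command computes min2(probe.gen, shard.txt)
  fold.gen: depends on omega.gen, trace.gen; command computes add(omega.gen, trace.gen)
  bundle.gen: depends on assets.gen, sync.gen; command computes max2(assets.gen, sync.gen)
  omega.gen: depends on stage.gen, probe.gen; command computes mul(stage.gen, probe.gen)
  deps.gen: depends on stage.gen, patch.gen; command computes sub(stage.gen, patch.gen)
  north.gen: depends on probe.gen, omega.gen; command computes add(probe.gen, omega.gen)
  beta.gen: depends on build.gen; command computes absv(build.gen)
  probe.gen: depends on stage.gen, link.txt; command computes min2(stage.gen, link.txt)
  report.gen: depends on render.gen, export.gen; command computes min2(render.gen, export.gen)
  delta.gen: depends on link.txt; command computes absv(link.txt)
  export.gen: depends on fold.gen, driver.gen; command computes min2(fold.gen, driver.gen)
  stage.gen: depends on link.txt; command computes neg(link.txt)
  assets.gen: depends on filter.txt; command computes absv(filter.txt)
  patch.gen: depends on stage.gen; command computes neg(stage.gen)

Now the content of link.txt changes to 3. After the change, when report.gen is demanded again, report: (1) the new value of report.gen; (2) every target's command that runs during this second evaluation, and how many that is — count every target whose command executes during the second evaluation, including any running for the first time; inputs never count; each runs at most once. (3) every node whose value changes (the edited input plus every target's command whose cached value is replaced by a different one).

Initial pass — values computed on the first demand:
  assets.gen = absv(5) = 5
  stage.gen = neg(5) = -5
  probe.gen = min2(-5, 5) = -5
  omega.gen = mul(-5, -5) = 25
  sync.gen = min2(5, 5) = 5
  model.gen = mul(-2, 5) = -10
  build.gen = mul(-10, -10) = 100
  trace.gen = min2(-5, -2) = -5
  fold.gen = add(25, -5) = 20
  driver.gen = min2(5, 20) = 5
  export.gen = min2(20, 5) = 5
  render.gen = min2(100, 5) = 5
  report.gen = min2(5, 5) = 5

Second demand — change propagation:
  stage.gen: re-runs because link.txt 5->3; new result -3.
  probe.gen: re-runs because stage.gen -5->-3; link.txt 5->3; new result -3.
  omega.gen: re-runs because stage.gen -5->-3; probe.gen -5->-3; new result 9.
  sync.gen: re-runs because link.txt 5->3; new result 3.
  model.gen: re-runs because sync.gen 5->3; new result -6.
  build.gen: re-runs because model.gen -10->-6; model.gen -10->-6; new result 36.
  trace.gen: re-runs because probe.gen -5->-3; new result -3.
  fold.gen: re-runs because omega.gen 25->9; trace.gen -5->-3; new result 6.
  driver.gen: re-runs because link.txt 5->3; fold.gen 20->6; new result 3.
  export.gen: re-runs because fold.gen 20->6; driver.gen 5->3; new result 3.
  render.gen: re-runs because build.gen 100->36; export.gen 5->3; new result 3.
  report.gen: re-runs because render.gen 5->3; export.gen 5->3; new result 3.

report.gen now evaluates to 3.
Run set: build.gen, driver.gen, export.gen, fold.gen, model.gen, omega.gen, probe.gen, render.gen, report.gen, stage.gen, sync.gen, trace.gen (12 run).
Changed values: build.gen, driver.gen, export.gen, fold.gen, link.txt, model.gen, omega.gen, probe.gen, render.gen, report.gen, stage.gen, sync.gen, trace.gen.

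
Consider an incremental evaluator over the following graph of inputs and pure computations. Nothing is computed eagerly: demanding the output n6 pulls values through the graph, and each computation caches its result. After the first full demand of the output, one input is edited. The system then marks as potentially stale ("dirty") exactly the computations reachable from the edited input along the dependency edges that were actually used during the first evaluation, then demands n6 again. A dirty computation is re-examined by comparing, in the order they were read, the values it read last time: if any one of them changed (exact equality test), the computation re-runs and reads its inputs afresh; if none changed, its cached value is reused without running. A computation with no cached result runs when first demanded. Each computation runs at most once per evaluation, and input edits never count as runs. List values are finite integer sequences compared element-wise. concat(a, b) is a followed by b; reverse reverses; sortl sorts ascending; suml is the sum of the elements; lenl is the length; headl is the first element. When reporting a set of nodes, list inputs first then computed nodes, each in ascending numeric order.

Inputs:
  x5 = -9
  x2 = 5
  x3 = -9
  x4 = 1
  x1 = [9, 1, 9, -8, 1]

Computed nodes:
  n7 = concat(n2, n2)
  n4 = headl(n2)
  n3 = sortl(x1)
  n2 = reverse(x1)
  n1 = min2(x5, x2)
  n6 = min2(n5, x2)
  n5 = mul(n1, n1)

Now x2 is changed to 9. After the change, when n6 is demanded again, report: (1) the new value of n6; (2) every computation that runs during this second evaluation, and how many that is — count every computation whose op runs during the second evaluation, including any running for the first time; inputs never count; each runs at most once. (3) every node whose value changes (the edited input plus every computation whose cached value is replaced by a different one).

Initial pass — values computed on the first demand:
  n1 = min2(-9, 5) = -9
  n5 = mul(-9, -9) = 81
  n6 = min2(81, 5) = 5

Second demand — change propagation:
  n1: re-runs because x2 5->9; new result -9 (unchanged).
  n5: re-examined; everything it read last time is the same (n1 unchanged, n1 unchanged) — cache 81 kept, no run.
  n6: re-runs because x2 5->9; new result 9.

The important point: at n5 every value read last time is unchanged, so the dirty flag clears without a run.

n6 now evaluates to 9.
Run set: n1, n6 (2 run).
Changed values: x2, n6.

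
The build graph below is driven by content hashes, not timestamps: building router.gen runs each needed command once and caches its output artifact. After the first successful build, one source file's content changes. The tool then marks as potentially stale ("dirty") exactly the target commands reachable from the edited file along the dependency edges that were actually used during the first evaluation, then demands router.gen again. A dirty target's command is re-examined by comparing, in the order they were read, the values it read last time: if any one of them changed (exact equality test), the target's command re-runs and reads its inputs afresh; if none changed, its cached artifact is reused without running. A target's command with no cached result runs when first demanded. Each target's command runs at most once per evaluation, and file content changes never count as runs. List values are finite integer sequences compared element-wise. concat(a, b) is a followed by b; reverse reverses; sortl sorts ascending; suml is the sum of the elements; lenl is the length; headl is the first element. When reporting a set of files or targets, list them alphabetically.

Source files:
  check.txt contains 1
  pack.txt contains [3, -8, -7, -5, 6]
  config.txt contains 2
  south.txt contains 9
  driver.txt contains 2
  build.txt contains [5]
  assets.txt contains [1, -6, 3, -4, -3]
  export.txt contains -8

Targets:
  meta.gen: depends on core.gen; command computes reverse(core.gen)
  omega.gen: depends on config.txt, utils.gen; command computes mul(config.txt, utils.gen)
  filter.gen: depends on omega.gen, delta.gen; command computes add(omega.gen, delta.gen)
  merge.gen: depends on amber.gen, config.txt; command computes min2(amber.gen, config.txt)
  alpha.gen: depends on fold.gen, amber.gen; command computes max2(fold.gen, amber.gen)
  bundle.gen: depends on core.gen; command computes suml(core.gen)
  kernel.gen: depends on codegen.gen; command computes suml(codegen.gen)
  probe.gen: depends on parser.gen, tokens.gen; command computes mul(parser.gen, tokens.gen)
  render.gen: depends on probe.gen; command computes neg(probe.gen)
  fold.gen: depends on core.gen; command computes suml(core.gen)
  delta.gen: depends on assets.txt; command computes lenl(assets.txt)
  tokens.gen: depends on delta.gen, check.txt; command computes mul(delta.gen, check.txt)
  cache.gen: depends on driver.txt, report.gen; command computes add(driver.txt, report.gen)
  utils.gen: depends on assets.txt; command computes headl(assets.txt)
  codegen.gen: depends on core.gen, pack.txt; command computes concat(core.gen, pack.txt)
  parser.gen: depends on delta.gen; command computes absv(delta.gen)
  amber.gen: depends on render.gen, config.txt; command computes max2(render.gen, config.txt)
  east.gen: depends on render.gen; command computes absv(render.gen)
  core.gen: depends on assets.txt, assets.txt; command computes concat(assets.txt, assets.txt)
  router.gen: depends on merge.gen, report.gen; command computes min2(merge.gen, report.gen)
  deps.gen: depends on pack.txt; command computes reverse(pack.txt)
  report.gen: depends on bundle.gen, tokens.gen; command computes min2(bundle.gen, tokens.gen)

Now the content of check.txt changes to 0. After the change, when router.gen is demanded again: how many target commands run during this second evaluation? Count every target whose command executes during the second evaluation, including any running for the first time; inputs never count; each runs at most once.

Initial pass — values computed on the first demand:
  core.gen = concat([1, -6, 3, -4, -3], [1, -6, 3, -4, -3]) = [1, -6, 3, -4, -3, 1, -6, 3, -4, -3]
  bundle.gen = suml([1, -6, 3, -4, -3, 1, -6, 3, -4, -3]) = -18
  delta.gen = lenl([1, -6, 3, -4, -3]) = 5
  parser.gen = absv(5) = 5
  tokens.gen = mul(5, 1) = 5
  probe.gen = mul(5, 5) = 25
  render.gen = neg(25) = -25
  amber.gen = max2(-25, 2) = 2
  merge.gen = min2(2, 2) = 2
  report.gen = min2(-18, 5) = -18
  router.gen = min2(2, -18) = -18

Second demand — change propagation:
  tokens.gen: re-runs because check.txt 1->0; new result 0.
  probe.gen: re-runs because tokens.gen 5->0; new result 0.
  render.gen: re-runs because probe.gen 25->0; new result 0.
  amber.gen: re-runs because render.gen -25->0; new result 2 (unchanged).
  merge.gen: re-examined; everything it read last time is the same (amber.gen unchanged, config.txt unchanged) — cache 2 kept, no run.
  report.gen: re-runs because tokens.gen 5->0; new result -18 (unchanged).
  router.gen: re-examined; everything it read last time is the same (merge.gen unchanged, report.gen unchanged) — cache -18 kept, no run.

The important point: at merge.gen every value read last time is unchanged, so the dirty flag clears without a run.

Run set: amber.gen, probe.gen, render.gen, report.gen, tokens.gen (5 run).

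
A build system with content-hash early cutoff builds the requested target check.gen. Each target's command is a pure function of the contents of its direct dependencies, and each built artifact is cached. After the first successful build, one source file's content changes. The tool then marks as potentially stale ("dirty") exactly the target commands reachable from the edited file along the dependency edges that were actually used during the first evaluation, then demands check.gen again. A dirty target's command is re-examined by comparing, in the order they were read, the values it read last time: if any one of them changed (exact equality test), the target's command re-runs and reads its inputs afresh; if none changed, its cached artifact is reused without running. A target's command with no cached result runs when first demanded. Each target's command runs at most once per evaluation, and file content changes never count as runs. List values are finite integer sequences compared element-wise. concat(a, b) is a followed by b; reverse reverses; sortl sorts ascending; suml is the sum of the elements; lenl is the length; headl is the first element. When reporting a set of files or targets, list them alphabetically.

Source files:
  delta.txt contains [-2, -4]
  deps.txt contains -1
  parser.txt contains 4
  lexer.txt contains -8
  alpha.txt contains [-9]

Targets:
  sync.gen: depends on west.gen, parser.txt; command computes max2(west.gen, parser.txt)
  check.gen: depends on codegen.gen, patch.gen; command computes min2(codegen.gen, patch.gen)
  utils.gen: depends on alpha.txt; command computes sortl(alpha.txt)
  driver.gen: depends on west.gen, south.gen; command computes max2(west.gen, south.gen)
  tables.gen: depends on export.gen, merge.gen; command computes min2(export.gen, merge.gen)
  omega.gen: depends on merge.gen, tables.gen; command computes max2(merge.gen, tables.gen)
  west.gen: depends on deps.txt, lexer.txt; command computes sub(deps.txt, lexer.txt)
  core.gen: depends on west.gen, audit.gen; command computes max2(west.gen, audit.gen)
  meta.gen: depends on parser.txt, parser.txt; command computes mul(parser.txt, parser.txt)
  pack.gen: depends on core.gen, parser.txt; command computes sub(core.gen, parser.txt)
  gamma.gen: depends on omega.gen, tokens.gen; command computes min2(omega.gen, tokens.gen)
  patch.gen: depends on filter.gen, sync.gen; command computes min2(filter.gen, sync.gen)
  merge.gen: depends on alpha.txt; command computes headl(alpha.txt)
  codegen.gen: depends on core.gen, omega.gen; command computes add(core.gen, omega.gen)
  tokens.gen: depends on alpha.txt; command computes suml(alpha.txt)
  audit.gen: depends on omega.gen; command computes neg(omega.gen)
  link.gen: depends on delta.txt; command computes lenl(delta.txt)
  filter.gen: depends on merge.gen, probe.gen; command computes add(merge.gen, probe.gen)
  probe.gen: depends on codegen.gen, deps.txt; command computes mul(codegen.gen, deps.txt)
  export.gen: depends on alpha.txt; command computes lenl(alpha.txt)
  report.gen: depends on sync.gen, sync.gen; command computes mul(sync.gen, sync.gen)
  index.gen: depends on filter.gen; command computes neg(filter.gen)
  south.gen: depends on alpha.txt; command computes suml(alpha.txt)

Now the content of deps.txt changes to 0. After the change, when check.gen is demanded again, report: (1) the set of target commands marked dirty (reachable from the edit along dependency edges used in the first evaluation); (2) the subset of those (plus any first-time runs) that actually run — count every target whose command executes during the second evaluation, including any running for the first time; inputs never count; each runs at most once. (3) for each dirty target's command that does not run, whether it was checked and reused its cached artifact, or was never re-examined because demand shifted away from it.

First evaluation (everything demanded from the output):
  export.gen = lenl([-9]) = 1
  merge.gen = headl([-9]) = -9
  tables.gen = min2(1, -9) = -9
  omega.gen = max2(-9, -9) = -9
  audit.gen = neg(-9) = 9
  west.gen = sub(-1, -8) = 7
  core.gen = max2(7, 9) = 9
  codegen.gen = add(9, -9) = 0
  probe.gen = mul(0, -1) = 0
  filter.gen = add(-9, 0) = -9
  sync.gen = max2(7, 4) = 7
  patch.gen = min2(-9, 7) = -9
  check.gen = min2(0, -9) = -9

Propagation after the edit:
  west.gen: runs — deps.txt -1->0; result 8.
  core.gen: runs — west.gen 7->8; result 9 (same value as before).
  codegen.gen: checked — values it read are unchanged (core.gen unchanged, omega.gen unchanged); reused cached 0 without running.
  probe.gen: runs — deps.txt -1->0; result 0 (same value as before).
  filter.gen: checked — values it read are unchanged (merge.gen unchanged, probe.gen unchanged); reused cached -9 without running.
  sync.gen: runs — west.gen 7->8; result 8.
  patch.gen: runs — sync.gen 7->8; result -9 (same value as before).
  check.gen: checked — values it read are unchanged (codegen.gen unchanged, patch.gen unchanged); reused cached -9 without running.

Key observation: the cutoff stops propagation at codegen.gen — its inputs' values are unchanged, so it reuses its cache.

Marked dirty: check.gen, codegen.gen, core.gen, filter.gen, patch.gen, probe.gen, sync.gen, west.gen.
Target commands that run: core.gen, patch.gen, probe.gen, sync.gen, west.gen — 5 in total.
Checked but reused from cache: check.gen, codegen.gen, filter.gen.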